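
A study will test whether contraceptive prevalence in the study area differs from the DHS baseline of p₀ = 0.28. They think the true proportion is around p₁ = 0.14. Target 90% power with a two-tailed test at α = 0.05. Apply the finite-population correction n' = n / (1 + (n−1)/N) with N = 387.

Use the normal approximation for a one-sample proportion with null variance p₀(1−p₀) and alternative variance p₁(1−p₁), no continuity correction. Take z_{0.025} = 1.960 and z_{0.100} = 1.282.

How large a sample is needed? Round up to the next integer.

n = 73

n = [z_{α/2}·√(p₀q₀) + z_β·√(p₁q₁)]² / (p₁ − p₀)²
  = [1.960·√(0.28·0.72) + 1.282·√(0.14·0.86)]² / (-0.14)²
  = [1.960·0.4490 + 1.282·0.3470]² / 0.0196
  = [1.3249]² / 0.0196
  = 89.56
Finite-population correction (N = 387): 89.56 / (1 + (89.56 − 1)/387) = 72.88.
Round up → n = 73.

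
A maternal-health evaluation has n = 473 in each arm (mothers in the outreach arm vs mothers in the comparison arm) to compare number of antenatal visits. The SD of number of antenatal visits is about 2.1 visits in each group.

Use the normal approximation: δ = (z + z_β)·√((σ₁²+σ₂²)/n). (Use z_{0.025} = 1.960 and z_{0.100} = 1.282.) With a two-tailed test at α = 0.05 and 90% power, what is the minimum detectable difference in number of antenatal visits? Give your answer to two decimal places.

δ = (z_{α/2} + z_β) · √((σ₁²+σ₂²)/n)
  = (1.960 + 1.282) · √(8.82/473)
  = 3.242 · √0.01865
  = 3.242 · 0.1366
  = 0.4427

Minimum detectable difference ≈ 0.44 visits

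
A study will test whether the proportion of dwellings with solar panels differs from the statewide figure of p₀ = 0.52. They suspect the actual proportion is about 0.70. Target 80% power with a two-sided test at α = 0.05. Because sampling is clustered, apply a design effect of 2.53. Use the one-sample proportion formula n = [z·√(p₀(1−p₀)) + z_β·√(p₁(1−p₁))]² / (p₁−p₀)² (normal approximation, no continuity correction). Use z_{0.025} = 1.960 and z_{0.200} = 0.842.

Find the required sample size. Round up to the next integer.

n = 146

n = [z_{α/2}·√(p₀q₀) + z_β·√(p₁q₁)]² / (p₁ − p₀)²
  = [1.960·√(0.52·0.48) + 0.842·√(0.70·0.30)]² / (0.18)²
  = [1.960·0.4996 + 0.842·0.4583]² / 0.0324
  = [1.3651]² / 0.0324
  = 57.51
Design effect: 2.53 × 57.51 = 145.51.
Round up → n = 146.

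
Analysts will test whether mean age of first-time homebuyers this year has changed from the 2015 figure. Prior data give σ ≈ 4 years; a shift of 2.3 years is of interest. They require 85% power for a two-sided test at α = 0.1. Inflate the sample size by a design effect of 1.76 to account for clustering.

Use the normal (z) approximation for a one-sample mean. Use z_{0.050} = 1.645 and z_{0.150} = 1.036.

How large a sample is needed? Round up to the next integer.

n = (z_{α/2} + z_β)² · σ² / δ²
  = (1.645 + 1.036)² · 4² / 2.3²
  = 7.1878 · 16 / 5.29
  = 21.74
Design effect: 1.76 × 21.74 = 38.26.
Round up → n = 39.

n = 39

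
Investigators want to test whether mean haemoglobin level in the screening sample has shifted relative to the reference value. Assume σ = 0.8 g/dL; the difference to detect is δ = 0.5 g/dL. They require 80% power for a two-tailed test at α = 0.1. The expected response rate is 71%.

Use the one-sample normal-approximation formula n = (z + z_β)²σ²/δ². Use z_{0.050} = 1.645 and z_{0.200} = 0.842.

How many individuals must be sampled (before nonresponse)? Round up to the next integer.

n = 23

n = (z_{α/2} + z_β)² · σ² / δ²
  = (1.645 + 0.842)² · 0.8² / 0.5²
  = 6.1852 · 0.64 / 0.25
  = 15.83
Adjust for 71% response: 15.83 / 0.71 = 22.30.
Round up → n = 23.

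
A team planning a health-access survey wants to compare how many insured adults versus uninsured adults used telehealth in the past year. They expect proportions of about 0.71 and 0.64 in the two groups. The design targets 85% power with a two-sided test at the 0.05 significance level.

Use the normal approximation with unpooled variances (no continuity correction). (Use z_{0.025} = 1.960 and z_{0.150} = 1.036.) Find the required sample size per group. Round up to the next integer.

n = (z_{α/2} + z_β)² · [p₁(1−p₁) + p₂(1−p₂)] / (p₁ − p₂)²
  = (1.960 + 1.036)² · (0.71·0.29 + 0.64·0.36) / (0.07)²
  = (2.996)² · (0.2059 + 0.2304) / 0.0049
  = 8.9760 · 0.4363 / 0.0049
  = 799.23
Round up → n = 800 per group.

n = 800 per group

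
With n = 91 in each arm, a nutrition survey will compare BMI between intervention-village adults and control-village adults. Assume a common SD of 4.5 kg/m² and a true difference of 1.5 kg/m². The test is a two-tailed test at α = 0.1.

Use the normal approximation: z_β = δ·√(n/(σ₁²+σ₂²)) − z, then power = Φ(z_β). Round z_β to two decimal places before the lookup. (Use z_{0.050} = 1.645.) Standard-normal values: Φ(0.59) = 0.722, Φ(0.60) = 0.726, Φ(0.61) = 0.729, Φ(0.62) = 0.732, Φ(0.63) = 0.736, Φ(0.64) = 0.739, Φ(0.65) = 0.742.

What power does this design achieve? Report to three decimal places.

z_β = δ·√(n/(σ₁²+σ₂²)) − z_{α/2}
    = 1.5 · √(91/40.5) − 1.645
    = 1.5 · 1.49897 − 1.645
    = 2.2485 − 1.645 = 0.6035 → 0.60
Power = Φ(0.60) = 0.726.

Power ≈ 0.726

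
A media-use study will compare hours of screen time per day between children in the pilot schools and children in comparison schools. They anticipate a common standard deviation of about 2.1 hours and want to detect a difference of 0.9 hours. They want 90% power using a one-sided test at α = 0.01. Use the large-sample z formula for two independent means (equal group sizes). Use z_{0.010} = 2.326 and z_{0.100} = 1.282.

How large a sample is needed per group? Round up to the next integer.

n = (z_α + z_β)² · (σ₁² + σ₂²) / δ²
  = (2.326 + 1.282)² · (2·2.1² = 8.82) / 0.9²
  = 13.0177 · 8.82 / 0.81
  = 141.75
Round up → n = 142 per group.

n = 142 per group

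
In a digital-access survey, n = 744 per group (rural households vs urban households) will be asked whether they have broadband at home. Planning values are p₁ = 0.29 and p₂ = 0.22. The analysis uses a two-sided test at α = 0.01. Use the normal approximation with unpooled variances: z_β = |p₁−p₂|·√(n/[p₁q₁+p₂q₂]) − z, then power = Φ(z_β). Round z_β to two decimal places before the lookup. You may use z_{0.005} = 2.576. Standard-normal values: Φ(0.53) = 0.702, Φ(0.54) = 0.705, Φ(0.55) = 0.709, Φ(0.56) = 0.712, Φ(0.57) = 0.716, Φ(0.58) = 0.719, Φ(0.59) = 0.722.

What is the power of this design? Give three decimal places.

z_β = |p₁−p₂|·√(n/[p₁q₁+p₂q₂]) − z_{α/2}
    = 0.07 · √(744/0.3775) − 2.576
    = 0.07 · 44.3944 − 2.576
    = 3.1076 − 2.576 = 0.5316 → 0.53
Power = Φ(0.53) = 0.702.

Power ≈ 0.702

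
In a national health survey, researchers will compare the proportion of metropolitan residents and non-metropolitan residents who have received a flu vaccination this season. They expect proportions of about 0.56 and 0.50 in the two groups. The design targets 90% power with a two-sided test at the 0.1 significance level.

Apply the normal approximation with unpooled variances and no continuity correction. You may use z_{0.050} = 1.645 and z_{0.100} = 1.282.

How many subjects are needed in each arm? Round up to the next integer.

n = 1182 per group

n = (z_{α/2} + z_β)² · [p₁(1−p₁) + p₂(1−p₂)] / (p₁ − p₂)²
  = (1.645 + 1.282)² · (0.56·0.44 + 0.50·0.50) / (0.06)²
  = (2.927)² · (0.2464 + 0.2500) / 0.0036
  = 8.5673 · 0.4964 / 0.0036
  = 1181.34
Round up → n = 1182 per group.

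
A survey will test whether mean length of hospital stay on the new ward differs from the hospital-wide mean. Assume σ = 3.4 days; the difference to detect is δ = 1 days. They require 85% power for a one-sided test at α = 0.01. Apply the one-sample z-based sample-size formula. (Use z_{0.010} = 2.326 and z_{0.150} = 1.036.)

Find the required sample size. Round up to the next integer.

n = 131

n = (z_α + z_β)² · σ² / δ²
  = (2.326 + 1.036)² · 3.4² / 1²
  = 11.3030 · 11.56 / 1
  = 130.66
Round up → n = 131.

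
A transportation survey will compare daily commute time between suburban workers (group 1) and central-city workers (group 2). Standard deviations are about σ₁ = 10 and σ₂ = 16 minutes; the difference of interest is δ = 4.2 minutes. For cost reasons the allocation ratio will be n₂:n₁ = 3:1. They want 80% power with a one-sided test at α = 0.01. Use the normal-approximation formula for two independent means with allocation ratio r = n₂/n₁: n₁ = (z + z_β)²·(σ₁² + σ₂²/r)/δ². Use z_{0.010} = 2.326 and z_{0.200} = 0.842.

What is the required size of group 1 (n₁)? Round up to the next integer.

n₁ = (z_α + z_β)² · (σ₁² + σ₂²/r) / δ²
   = (2.326 + 0.842)² · (10² + 16²/3) / 4.2²
   = 10.0362 · (100 + 85.3333) / 17.64
   = 10.0362 · 185.3333 / 17.64
   = 105.44
Round up → n₁ = 106; n₂ = r·n₁ = 3 × 106 = 318.

n₁ = 106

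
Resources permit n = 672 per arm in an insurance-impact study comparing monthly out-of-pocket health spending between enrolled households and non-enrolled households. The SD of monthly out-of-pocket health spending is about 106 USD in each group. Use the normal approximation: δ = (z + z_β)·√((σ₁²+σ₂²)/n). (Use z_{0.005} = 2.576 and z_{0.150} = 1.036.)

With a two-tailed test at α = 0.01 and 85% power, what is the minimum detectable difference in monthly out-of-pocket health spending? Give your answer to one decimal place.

Minimum detectable difference ≈ 20.9 USD

δ = (z_{α/2} + z_β) · √((σ₁²+σ₂²)/n)
  = (2.576 + 1.036) · √(22472/672)
  = 3.612 · √33.4405
  = 3.612 · 5.7828
  = 20.8874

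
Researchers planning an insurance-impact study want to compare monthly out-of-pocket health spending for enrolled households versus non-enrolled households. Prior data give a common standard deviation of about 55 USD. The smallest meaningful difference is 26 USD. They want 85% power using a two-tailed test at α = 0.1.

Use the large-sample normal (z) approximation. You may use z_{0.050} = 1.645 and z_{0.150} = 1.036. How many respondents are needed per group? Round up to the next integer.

n = 65 per group

n = (z_{α/2} + z_β)² · (σ₁² + σ₂²) / δ²
  = (1.645 + 1.036)² · (2·55² = 6050) / 26²
  = 7.1878 · 6050 / 676
  = 64.33
Round up → n = 65 per group.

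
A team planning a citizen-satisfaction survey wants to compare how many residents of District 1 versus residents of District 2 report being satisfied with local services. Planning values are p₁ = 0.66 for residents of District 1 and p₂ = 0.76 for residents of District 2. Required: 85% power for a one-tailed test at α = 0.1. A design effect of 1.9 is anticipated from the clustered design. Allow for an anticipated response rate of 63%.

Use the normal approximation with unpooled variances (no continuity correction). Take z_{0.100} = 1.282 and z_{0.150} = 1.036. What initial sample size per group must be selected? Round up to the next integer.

n = 660 per group

n = (z_α + z_β)² · [p₁(1−p₁) + p₂(1−p₂)] / (p₁ − p₂)²
  = (1.282 + 1.036)² · (0.66·0.34 + 0.76·0.24) / (-0.10)²
  = (2.318)² · (0.2244 + 0.1824) / 0.0100
  = 5.3731 · 0.4068 / 0.0100
  = 218.58
Design effect: 1.9 × 218.58 = 415.30.
Adjust for 63% response: 415.30 / 0.63 = 659.21.
Round up → n = 660 per group.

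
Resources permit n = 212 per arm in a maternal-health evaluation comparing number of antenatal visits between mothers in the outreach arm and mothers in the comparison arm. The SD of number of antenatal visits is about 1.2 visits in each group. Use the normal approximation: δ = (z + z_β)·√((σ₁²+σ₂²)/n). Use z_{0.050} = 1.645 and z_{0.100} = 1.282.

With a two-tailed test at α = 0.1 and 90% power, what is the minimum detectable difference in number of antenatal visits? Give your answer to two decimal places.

δ = (z_{α/2} + z_β) · √((σ₁²+σ₂²)/n)
  = (1.645 + 1.282) · √(2.88/212)
  = 2.927 · √0.01358
  = 2.927 · 0.1166
  = 0.3412

Minimum detectable difference ≈ 0.34 visits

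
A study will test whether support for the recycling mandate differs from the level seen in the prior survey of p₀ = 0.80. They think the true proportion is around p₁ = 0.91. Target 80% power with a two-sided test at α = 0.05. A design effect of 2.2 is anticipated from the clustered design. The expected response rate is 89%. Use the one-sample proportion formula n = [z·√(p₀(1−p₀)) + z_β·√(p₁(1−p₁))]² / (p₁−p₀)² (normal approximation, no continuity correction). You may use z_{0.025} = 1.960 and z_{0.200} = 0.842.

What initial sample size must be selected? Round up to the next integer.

n = 215

n = [z_{α/2}·√(p₀q₀) + z_β·√(p₁q₁)]² / (p₁ − p₀)²
  = [1.960·√(0.80·0.20) + 0.842·√(0.91·0.09)]² / (0.11)²
  = [1.960·0.4000 + 0.842·0.2862]² / 0.0121
  = [1.0250]² / 0.0121
  = 86.82
Design effect: 2.2 × 86.82 = 191.01.
Adjust for 89% response: 191.01 / 0.89 = 214.62.
Round up → n = 215.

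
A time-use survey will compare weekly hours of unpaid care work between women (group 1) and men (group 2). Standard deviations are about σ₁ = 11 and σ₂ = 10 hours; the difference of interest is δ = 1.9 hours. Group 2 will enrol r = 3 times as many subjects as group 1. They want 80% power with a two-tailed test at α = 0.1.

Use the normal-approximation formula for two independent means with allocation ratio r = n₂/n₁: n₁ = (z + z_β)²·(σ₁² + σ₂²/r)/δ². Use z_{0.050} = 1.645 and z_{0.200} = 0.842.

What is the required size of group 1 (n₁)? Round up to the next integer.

n₁ = 265

n₁ = (z_{α/2} + z_β)² · (σ₁² + σ₂²/r) / δ²
   = (1.645 + 0.842)² · (11² + 10²/3) / 1.9²
   = 6.1852 · (121 + 33.3333) / 3.61
   = 6.1852 · 154.3333 / 3.61
   = 264.43
Round up → n₁ = 265; n₂ = r·n₁ = 3 × 265 = 795.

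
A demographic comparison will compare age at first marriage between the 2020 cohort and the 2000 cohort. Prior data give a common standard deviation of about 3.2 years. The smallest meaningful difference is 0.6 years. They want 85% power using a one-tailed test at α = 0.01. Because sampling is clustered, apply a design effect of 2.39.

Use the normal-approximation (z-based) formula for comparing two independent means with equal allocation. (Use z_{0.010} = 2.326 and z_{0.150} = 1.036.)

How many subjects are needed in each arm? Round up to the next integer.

n = (z_α + z_β)² · (σ₁² + σ₂²) / δ²
  = (2.326 + 1.036)² · (2·3.2² = 20.48) / 0.6²
  = 11.3030 · 20.48 / 0.36
  = 643.02
Design effect: 2.39 × 643.02 = 1536.81.
Round up → n = 1537 per group.

n = 1537 per group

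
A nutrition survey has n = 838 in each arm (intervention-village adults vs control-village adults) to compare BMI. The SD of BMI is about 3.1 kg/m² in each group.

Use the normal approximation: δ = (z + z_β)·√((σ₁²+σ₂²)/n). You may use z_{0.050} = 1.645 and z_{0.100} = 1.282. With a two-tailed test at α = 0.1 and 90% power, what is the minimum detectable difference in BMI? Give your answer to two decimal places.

Minimum detectable difference ≈ 0.44 kg/m²

δ = (z_{α/2} + z_β) · √((σ₁²+σ₂²)/n)
  = (1.645 + 1.282) · √(19.22/838)
  = 2.927 · √0.02294
  = 2.927 · 0.1514
  = 0.4433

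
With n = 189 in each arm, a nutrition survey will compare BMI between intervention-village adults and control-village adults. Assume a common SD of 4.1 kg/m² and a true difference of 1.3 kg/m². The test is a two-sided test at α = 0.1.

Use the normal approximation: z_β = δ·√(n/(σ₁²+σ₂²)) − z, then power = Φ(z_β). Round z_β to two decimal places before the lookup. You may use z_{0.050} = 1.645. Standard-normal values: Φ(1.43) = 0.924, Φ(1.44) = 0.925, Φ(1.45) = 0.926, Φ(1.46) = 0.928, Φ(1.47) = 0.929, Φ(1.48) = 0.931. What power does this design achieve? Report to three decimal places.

Power ≈ 0.925

z_β = δ·√(n/(σ₁²+σ₂²)) − z_{α/2}
    = 1.3 · √(189/33.62) − 1.645
    = 1.3 · 2.37100 − 1.645
    = 3.0823 − 1.645 = 1.4373 → 1.44
Power = Φ(1.44) = 0.925.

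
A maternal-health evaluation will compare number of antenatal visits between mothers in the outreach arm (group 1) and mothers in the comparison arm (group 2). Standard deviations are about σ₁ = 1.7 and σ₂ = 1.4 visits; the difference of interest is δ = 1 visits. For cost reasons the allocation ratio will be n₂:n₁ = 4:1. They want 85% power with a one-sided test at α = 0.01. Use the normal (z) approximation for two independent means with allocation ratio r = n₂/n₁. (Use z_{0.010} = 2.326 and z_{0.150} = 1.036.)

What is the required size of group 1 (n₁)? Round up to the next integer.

n₁ = 39

n₁ = (z_α + z_β)² · (σ₁² + σ₂²/r) / δ²
   = (2.326 + 1.036)² · (1.7² + 1.4²/4) / 1²
   = 11.3030 · (2.89 + 0.49) / 1
   = 11.3030 · 3.38 / 1
   = 38.20
Round up → n₁ = 39; n₂ = r·n₁ = 4 × 39 = 156.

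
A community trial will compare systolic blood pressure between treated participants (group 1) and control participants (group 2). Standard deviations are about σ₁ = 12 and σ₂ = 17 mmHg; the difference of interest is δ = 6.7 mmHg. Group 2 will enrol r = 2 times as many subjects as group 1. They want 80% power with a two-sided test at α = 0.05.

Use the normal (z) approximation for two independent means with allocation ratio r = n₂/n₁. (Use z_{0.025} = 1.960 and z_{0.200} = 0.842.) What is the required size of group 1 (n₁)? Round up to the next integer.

n₁ = (z_{α/2} + z_β)² · (σ₁² + σ₂²/r) / δ²
   = (1.960 + 0.842)² · (12² + 17²/2) / 6.7²
   = 7.8512 · (144 + 144.5) / 44.89
   = 7.8512 · 288.5 / 44.89
   = 50.46
Round up → n₁ = 51; n₂ = r·n₁ = 2 × 51 = 102.

n₁ = 51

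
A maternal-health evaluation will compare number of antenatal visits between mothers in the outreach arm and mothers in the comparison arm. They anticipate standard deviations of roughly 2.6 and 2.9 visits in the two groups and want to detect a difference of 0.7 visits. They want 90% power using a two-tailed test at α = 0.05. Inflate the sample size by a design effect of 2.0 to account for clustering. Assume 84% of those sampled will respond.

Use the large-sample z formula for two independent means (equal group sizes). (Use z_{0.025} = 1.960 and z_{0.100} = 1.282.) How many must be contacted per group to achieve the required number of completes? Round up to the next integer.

n = 775 per group

n = (z_{α/2} + z_β)² · (σ₁² + σ₂²) / δ²
  = (1.960 + 1.282)² · (2.6² + 2.9² = 15.17) / 0.7²
  = 10.5106 · 15.17 / 0.49
  = 325.40
Design effect: 2.0 × 325.40 = 650.80.
Adjust for 84% response: 650.80 / 0.84 = 774.76.
Round up → n = 775 per group.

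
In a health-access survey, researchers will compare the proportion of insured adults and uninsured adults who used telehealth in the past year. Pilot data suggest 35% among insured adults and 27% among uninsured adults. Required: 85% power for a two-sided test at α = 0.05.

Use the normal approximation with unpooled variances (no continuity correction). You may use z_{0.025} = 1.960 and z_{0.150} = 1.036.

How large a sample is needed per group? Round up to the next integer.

n = (z_{α/2} + z_β)² · [p₁(1−p₁) + p₂(1−p₂)] / (p₁ − p₂)²
  = (1.960 + 1.036)² · (0.35·0.65 + 0.27·0.73) / (0.08)²
  = (2.996)² · (0.2275 + 0.1971) / 0.0064
  = 8.9760 · 0.4246 / 0.0064
  = 595.50
Round up → n = 596 per group.

n = 596 per group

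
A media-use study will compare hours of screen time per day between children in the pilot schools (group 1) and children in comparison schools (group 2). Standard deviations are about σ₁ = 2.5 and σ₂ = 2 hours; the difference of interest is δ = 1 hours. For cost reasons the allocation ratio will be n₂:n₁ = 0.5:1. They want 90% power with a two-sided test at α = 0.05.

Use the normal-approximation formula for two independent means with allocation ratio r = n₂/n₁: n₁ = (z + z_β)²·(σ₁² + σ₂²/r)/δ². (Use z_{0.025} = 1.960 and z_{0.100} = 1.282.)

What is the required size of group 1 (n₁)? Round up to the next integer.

n₁ = 150

n₁ = (z_{α/2} + z_β)² · (σ₁² + σ₂²/r) / δ²
   = (1.960 + 1.282)² · (2.5² + 2²/0.5) / 1²
   = 10.5106 · (6.25 + 8) / 1
   = 10.5106 · 14.25 / 1
   = 149.78
Round up → n₁ = 150; n₂ = r·n₁ = 0.5 × 150 = 75.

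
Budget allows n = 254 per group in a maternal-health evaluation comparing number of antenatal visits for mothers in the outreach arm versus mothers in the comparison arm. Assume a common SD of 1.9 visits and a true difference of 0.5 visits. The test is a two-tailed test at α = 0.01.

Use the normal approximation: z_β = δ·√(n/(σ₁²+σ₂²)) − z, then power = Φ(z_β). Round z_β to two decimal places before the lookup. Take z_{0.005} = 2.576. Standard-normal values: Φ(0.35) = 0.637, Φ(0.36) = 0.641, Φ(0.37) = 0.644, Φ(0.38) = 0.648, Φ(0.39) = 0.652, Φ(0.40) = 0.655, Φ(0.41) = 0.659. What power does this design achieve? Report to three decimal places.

z_β = δ·√(n/(σ₁²+σ₂²)) − z_{α/2}
    = 0.5 · √(254/7.22) − 2.576
    = 0.5 · 5.93128 − 2.576
    = 2.9656 − 2.576 = 0.3896 → 0.39
Power = Φ(0.39) = 0.652.

Power ≈ 0.652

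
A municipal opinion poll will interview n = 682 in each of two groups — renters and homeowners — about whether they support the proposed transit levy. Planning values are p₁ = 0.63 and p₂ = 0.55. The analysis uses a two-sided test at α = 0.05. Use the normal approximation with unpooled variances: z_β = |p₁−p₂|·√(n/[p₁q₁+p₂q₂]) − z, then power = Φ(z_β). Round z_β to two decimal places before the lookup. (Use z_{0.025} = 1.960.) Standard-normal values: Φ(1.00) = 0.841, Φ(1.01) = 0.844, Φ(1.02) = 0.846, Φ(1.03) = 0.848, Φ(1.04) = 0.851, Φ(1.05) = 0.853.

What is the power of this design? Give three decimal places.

Power ≈ 0.853

z_β = |p₁−p₂|·√(n/[p₁q₁+p₂q₂]) − z_{α/2}
    = 0.08 · √(682/0.4806) − 1.960
    = 0.08 · 37.6704 − 1.960
    = 3.0136 − 1.960 = 1.0536 → 1.05
Power = Φ(1.05) = 0.853.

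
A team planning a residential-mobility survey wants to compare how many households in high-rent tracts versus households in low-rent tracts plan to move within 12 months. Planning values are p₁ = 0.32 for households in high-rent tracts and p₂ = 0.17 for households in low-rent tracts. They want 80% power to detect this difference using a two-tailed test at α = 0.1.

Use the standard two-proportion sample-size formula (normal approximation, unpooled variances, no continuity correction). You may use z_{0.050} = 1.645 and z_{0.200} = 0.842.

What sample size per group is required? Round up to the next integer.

n = (z_{α/2} + z_β)² · [p₁(1−p₁) + p₂(1−p₂)] / (p₁ − p₂)²
  = (1.645 + 0.842)² · (0.32·0.68 + 0.17·0.83) / (0.15)²
  = (2.487)² · (0.2176 + 0.1411) / 0.0225
  = 6.1852 · 0.3587 / 0.0225
  = 98.61
Round up → n = 99 per group.

n = 99 per group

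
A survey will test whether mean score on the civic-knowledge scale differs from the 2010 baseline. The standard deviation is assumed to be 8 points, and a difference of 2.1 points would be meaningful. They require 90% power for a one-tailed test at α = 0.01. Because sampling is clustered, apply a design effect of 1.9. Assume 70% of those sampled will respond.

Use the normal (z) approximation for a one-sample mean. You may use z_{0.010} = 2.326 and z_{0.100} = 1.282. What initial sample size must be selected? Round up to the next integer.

n = 513

n = (z_α + z_β)² · σ² / δ²
  = (2.326 + 1.282)² · 8² / 2.1²
  = 13.0177 · 64 / 4.41
  = 188.92
Design effect: 1.9 × 188.92 = 358.95.
Adjust for 70% response: 358.95 / 0.70 = 512.78.
Round up → n = 513.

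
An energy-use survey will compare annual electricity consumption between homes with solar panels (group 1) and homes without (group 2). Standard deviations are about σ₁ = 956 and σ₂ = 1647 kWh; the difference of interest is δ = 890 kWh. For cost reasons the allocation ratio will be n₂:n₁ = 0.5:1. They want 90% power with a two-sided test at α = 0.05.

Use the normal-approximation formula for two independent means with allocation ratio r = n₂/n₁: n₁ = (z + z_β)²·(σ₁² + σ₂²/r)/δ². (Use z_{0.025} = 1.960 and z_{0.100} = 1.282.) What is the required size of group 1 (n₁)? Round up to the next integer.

n₁ = 85

n₁ = (z_{α/2} + z_β)² · (σ₁² + σ₂²/r) / δ²
   = (1.960 + 1.282)² · (956² + 1647²/0.5) / 890²
   = 10.5106 · (913936 + 5425218) / 792100
   = 10.5106 · 6339154 / 792100
   = 84.12
Round up → n₁ = 85; n₂ = r·n₁ = 0.5 × 85 = 43.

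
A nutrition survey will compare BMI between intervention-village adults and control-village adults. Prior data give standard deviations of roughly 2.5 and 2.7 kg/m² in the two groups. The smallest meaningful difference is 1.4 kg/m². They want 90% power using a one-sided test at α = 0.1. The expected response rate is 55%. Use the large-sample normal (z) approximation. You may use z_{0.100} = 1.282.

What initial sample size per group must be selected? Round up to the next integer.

n = (z_α + z_β)² · (σ₁² + σ₂²) / δ²
  = (1.282 + 1.282)² · (2.5² + 2.7² = 13.54) / 1.4²
  = 6.5741 · 13.54 / 1.96
  = 45.41
Adjust for 55% response: 45.41 / 0.55 = 82.57.
Round up → n = 83 per group.

n = 83 per group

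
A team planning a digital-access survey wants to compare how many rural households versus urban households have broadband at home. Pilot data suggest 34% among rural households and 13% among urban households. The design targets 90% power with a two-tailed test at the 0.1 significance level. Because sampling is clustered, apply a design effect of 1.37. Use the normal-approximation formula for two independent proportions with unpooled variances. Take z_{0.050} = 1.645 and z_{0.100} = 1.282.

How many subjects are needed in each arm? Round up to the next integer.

n = (z_{α/2} + z_β)² · [p₁(1−p₁) + p₂(1−p₂)] / (p₁ − p₂)²
  = (1.645 + 1.282)² · (0.34·0.66 + 0.13·0.87) / (0.21)²
  = (2.927)² · (0.2244 + 0.1131) / 0.0441
  = 8.5673 · 0.3375 / 0.0441
  = 65.57
Design effect: 1.37 × 65.57 = 89.83.
Round up → n = 90 per group.

n = 90 per group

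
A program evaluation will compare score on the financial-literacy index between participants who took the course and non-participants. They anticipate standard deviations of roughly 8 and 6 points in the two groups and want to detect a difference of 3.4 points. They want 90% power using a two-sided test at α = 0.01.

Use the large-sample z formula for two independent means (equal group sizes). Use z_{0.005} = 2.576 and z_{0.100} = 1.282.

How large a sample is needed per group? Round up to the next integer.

n = (z_{α/2} + z_β)² · (σ₁² + σ₂²) / δ²
  = (2.576 + 1.282)² · (8² + 6² = 100) / 3.4²
  = 14.8842 · 100 / 11.56
  = 128.76
Round up → n = 129 per group.

n = 129 per group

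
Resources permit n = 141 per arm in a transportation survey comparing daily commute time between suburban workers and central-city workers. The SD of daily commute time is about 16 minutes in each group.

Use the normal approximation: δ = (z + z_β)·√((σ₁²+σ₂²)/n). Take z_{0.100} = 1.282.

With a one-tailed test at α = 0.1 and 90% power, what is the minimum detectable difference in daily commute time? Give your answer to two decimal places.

δ = (z_α + z_β) · √((σ₁²+σ₂²)/n)
  = (1.282 + 1.282) · √(512/141)
  = 2.564 · √3.6312
  = 2.564 · 1.9056
  = 4.8859

Minimum detectable difference ≈ 4.89 minutes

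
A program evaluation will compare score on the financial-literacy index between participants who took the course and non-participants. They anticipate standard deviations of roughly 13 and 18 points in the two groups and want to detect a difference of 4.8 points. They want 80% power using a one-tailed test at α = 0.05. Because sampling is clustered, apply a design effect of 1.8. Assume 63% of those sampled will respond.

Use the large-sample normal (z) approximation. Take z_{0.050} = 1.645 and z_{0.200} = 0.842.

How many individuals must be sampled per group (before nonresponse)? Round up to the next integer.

n = 379 per group

n = (z_α + z_β)² · (σ₁² + σ₂²) / δ²
  = (1.645 + 0.842)² · (13² + 18² = 493) / 4.8²
  = 6.1852 · 493 / 23.04
  = 132.35
Design effect: 1.8 × 132.35 = 238.23.
Adjust for 63% response: 238.23 / 0.63 = 378.14.
Round up → n = 379 per group.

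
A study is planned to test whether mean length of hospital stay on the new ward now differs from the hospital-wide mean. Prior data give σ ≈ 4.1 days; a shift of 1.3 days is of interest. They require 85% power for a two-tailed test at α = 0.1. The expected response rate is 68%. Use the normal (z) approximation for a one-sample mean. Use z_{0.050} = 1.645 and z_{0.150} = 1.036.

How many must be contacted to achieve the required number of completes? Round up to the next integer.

n = 106

n = (z_{α/2} + z_β)² · σ² / δ²
  = (1.645 + 1.036)² · 4.1² / 1.3²
  = 7.1878 · 16.81 / 1.69
  = 71.49
Adjust for 68% response: 71.49 / 0.68 = 105.14.
Round up → n = 106.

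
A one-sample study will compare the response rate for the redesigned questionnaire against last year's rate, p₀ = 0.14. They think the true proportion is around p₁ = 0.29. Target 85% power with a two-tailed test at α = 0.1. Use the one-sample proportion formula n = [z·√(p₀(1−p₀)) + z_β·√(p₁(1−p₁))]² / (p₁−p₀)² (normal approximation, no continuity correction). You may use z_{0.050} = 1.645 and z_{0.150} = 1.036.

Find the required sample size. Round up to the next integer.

n = [z_{α/2}·√(p₀q₀) + z_β·√(p₁q₁)]² / (p₁ − p₀)²
  = [1.645·√(0.14·0.86) + 1.036·√(0.29·0.71)]² / (0.15)²
  = [1.645·0.3470 + 1.036·0.4538]² / 0.0225
  = [1.0409]² / 0.0225
  = 48.15
Round up → n = 49.

n = 49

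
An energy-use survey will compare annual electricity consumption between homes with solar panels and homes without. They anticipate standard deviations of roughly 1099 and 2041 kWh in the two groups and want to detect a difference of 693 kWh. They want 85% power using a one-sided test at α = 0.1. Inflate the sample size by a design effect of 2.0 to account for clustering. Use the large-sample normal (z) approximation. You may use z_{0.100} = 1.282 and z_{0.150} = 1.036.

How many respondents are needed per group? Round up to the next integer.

n = (z_α + z_β)² · (σ₁² + σ₂²) / δ²
  = (1.282 + 1.036)² · (1099² + 2041² = 5373482) / 693²
  = 5.3731 · 5373482 / 480249
  = 60.12
Design effect: 2.0 × 60.12 = 120.24.
Round up → n = 121 per group.

n = 121 per group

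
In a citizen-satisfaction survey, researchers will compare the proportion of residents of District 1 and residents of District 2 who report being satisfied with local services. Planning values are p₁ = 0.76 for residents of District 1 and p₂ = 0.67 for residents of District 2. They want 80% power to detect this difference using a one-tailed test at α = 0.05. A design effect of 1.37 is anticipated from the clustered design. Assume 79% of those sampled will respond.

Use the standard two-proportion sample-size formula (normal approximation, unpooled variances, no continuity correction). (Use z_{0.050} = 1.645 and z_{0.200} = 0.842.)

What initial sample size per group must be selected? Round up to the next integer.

n = (z_α + z_β)² · [p₁(1−p₁) + p₂(1−p₂)] / (p₁ − p₂)²
  = (1.645 + 0.842)² · (0.76·0.24 + 0.67·0.33) / (0.09)²
  = (2.487)² · (0.1824 + 0.2211) / 0.0081
  = 6.1852 · 0.4035 / 0.0081
  = 308.11
Design effect: 1.37 × 308.11 = 422.11.
Adjust for 79% response: 422.11 / 0.79 = 534.32.
Round up → n = 535 per group.

n = 535 per group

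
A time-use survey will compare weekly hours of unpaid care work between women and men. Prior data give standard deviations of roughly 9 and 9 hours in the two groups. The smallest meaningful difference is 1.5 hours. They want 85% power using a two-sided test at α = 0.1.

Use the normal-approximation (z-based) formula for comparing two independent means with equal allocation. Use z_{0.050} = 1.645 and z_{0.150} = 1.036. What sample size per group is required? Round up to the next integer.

n = 518 per group

n = (z_{α/2} + z_β)² · (σ₁² + σ₂²) / δ²
  = (1.645 + 1.036)² · (9² + 9² = 162) / 1.5²
  = 7.1878 · 162 / 2.25
  = 517.52
Round up → n = 518 per group.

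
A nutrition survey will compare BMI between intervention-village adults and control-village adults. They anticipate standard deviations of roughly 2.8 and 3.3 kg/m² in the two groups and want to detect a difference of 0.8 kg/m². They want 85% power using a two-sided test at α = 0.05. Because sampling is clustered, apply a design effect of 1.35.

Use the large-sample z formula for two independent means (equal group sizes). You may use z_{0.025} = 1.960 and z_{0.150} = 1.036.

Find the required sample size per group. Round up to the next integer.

n = (z_{α/2} + z_β)² · (σ₁² + σ₂²) / δ²
  = (1.960 + 1.036)² · (2.8² + 3.3² = 18.73) / 0.8²
  = 8.9760 · 18.73 / 0.64
  = 262.69
Design effect: 1.35 × 262.69 = 354.63.
Round up → n = 355 per group.

n = 355 per group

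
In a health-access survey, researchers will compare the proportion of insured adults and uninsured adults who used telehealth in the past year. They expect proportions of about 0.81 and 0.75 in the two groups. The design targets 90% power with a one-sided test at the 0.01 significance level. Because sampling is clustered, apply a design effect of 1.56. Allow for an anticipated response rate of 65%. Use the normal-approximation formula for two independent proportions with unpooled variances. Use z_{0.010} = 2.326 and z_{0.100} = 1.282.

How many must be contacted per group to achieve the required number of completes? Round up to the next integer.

n = 2963 per group

n = (z_α + z_β)² · [p₁(1−p₁) + p₂(1−p₂)] / (p₁ − p₂)²
  = (2.326 + 1.282)² · (0.81·0.19 + 0.75·0.25) / (0.06)²
  = (3.608)² · (0.1539 + 0.1875) / 0.0036
  = 13.0177 · 0.3414 / 0.0036
  = 1234.51
Design effect: 1.56 × 1234.51 = 1925.83.
Adjust for 65% response: 1925.83 / 0.65 = 2962.82.
Round up → n = 2963 per group.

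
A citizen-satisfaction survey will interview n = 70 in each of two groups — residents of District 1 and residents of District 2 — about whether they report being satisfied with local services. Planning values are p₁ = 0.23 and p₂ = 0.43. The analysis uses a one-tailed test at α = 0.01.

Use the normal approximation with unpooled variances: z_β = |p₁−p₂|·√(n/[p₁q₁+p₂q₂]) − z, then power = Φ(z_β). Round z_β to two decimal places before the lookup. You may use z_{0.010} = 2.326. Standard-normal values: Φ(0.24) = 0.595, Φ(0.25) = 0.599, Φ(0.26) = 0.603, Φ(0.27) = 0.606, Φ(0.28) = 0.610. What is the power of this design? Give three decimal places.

Power ≈ 0.599

z_β = |p₁−p₂|·√(n/[p₁q₁+p₂q₂]) − z_α
    = 0.20 · √(70/0.4222) − 2.326
    = 0.20 · 12.8763 − 2.326
    = 2.5753 − 2.326 = 0.2493 → 0.25
Power = Φ(0.25) = 0.599.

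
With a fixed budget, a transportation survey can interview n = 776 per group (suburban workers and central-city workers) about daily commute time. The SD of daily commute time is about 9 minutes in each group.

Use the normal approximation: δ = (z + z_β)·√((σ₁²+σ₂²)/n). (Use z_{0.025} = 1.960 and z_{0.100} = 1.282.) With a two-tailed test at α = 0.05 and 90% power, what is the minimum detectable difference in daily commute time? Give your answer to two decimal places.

δ = (z_{α/2} + z_β) · √((σ₁²+σ₂²)/n)
  = (1.960 + 1.282) · √(162/776)
  = 3.242 · √0.20876
  = 3.242 · 0.4569
  = 1.4813

Minimum detectable difference ≈ 1.48 minutes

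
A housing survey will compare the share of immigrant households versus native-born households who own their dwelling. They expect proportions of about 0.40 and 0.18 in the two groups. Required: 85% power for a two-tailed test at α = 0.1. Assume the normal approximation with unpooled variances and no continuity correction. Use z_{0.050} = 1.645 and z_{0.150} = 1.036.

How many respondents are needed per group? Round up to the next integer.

n = (z_{α/2} + z_β)² · [p₁(1−p₁) + p₂(1−p₂)] / (p₁ − p₂)²
  = (1.645 + 1.036)² · (0.40·0.60 + 0.18·0.82) / (0.22)²
  = (2.681)² · (0.2400 + 0.1476) / 0.0484
  = 7.1878 · 0.3876 / 0.0484
  = 57.56
Round up → n = 58 per group.

n = 58 per group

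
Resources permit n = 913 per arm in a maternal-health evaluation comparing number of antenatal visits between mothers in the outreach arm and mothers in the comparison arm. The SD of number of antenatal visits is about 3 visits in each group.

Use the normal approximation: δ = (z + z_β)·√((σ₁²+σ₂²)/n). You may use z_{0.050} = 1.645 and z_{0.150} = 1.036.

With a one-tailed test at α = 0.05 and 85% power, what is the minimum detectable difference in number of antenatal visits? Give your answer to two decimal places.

Minimum detectable difference ≈ 0.38 visits

δ = (z_α + z_β) · √((σ₁²+σ₂²)/n)
  = (1.645 + 1.036) · √(18/913)
  = 2.681 · √0.01972
  = 2.681 · 0.1404
  = 0.3764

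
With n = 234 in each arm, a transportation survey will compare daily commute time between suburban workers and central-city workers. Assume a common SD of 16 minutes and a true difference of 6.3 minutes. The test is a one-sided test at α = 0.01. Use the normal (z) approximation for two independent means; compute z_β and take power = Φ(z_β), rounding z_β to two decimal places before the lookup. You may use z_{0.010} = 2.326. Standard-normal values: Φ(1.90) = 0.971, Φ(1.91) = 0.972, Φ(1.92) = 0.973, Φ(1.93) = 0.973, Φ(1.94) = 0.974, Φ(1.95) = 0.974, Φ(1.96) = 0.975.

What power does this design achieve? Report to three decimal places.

z_β = δ·√(n/(σ₁²+σ₂²)) − z_α
    = 6.3 · √(234/512) − 2.326
    = 6.3 · 0.67604 − 2.326
    = 4.2591 − 2.326 = 1.9331 → 1.93
Power = Φ(1.93) = 0.973.

Power ≈ 0.973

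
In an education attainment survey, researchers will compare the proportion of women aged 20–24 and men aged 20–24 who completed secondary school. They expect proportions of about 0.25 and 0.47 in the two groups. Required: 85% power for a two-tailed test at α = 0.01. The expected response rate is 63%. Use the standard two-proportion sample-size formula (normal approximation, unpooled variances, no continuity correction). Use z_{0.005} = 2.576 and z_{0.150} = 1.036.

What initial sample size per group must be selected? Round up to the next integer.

n = (z_{α/2} + z_β)² · [p₁(1−p₁) + p₂(1−p₂)] / (p₁ − p₂)²
  = (2.576 + 1.036)² · (0.25·0.75 + 0.47·0.53) / (-0.22)²
  = (3.612)² · (0.1875 + 0.2491) / 0.0484
  = 13.0465 · 0.4366 / 0.0484
  = 117.69
Adjust for 63% response: 117.69 / 0.63 = 186.81.
Round up → n = 187 per group.

n = 187 per group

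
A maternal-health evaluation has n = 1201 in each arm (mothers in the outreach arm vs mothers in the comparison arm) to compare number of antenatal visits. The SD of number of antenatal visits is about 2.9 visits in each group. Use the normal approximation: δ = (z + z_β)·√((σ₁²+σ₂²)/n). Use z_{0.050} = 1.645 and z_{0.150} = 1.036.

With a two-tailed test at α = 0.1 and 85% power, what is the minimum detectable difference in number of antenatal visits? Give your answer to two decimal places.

Minimum detectable difference ≈ 0.32 visits

δ = (z_{α/2} + z_β) · √((σ₁²+σ₂²)/n)
  = (1.645 + 1.036) · √(16.82/1201)
  = 2.681 · √0.014
  = 2.681 · 0.1183
  = 0.3173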